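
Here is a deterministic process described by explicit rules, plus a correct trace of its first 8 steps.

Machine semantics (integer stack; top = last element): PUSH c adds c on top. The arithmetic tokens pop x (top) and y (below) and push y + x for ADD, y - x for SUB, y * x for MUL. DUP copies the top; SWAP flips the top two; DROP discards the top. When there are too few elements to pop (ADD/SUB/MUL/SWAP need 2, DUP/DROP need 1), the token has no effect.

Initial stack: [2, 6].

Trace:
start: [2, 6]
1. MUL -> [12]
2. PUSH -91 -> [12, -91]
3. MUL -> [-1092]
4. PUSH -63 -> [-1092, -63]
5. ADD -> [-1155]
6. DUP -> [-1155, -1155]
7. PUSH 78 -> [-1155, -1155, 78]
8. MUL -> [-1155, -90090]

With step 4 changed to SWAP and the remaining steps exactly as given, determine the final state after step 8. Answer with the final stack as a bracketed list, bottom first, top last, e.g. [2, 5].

(re-executing from step 4 with the substitution; state before step 4: [-1092])
4. SWAP -> [-1092]
5. ADD -> [-1092]
6. DUP -> [-1092, -1092]
7. PUSH 78 -> [-1092, -1092, 78]
8. MUL -> [-1092, -85176]

[-1092, -85176]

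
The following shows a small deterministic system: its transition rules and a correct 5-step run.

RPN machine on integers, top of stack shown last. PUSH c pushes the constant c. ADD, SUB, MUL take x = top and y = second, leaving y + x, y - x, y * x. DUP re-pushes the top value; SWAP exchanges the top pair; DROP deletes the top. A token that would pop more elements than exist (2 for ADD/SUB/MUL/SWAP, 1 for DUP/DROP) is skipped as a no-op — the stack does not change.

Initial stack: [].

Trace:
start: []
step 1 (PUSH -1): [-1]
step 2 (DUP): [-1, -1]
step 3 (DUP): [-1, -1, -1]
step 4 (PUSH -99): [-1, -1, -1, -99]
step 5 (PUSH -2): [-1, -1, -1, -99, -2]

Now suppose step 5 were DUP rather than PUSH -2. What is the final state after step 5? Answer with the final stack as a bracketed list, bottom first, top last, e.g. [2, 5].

[-1, -1, -1, -99, -99]

(re-executing from step 5 with the substitution; state before step 5: [-1, -1, -1, -99])
step 5 (DUP): [-1, -1, -1, -99, -99]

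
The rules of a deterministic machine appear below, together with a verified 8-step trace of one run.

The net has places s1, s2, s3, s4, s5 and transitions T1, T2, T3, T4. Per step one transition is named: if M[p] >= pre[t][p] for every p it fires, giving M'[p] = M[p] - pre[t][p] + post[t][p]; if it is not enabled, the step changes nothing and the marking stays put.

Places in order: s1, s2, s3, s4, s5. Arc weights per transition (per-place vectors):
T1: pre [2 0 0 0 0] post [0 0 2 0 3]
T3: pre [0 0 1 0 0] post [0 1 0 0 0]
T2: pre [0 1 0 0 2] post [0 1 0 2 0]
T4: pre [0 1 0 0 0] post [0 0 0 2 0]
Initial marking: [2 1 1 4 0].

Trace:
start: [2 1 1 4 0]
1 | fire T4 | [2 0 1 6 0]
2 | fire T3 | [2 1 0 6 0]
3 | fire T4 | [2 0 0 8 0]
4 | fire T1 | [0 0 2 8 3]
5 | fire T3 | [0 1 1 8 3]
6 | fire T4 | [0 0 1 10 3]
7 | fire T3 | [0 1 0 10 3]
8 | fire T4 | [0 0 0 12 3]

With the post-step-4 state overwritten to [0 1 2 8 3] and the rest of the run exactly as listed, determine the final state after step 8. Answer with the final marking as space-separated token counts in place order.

state after step 4 := [0 1 2 8 3]
5 | fire T3 | [0 2 1 8 3]
6 | fire T4 | [0 1 1 10 3]
7 | fire T3 | [0 2 0 10 3]
8 | fire T4 | [0 1 0 12 3]

0 1 0 12 3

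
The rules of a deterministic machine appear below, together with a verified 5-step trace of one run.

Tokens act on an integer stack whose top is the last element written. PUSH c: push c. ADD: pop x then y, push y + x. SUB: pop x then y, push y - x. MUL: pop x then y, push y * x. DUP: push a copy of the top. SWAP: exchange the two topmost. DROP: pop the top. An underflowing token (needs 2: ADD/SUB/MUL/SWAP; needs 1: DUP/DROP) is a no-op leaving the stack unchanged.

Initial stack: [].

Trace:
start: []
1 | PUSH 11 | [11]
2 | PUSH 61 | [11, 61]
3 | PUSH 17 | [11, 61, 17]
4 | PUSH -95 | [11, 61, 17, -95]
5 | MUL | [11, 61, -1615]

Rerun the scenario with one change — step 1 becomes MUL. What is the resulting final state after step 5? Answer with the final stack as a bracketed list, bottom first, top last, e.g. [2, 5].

[61, -1615]

(re-executing from step 1 with the substitution; state before step 1: [])
1 | MUL | []
2 | PUSH 61 | [61]
3 | PUSH 17 | [61, 17]
4 | PUSH -95 | [61, 17, -95]
5 | MUL | [61, -1615]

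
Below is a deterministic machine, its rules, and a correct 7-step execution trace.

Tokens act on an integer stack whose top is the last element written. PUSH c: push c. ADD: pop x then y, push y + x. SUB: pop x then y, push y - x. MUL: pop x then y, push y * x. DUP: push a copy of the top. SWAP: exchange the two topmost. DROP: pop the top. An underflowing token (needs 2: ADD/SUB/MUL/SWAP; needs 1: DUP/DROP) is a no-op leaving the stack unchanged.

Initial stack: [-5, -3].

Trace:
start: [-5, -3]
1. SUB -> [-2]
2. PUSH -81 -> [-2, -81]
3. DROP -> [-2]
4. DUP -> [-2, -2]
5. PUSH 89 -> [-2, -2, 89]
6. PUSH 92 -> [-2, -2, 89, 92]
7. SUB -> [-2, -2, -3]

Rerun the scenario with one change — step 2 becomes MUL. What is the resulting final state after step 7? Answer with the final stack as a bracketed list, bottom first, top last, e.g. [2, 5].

(re-executing from step 2 with the substitution; state before step 2: [-2])
2. MUL -> [-2]
3. DROP -> []
4. DUP -> []
5. PUSH 89 -> [89]
6. PUSH 92 -> [89, 92]
7. SUB -> [-3]

[-3]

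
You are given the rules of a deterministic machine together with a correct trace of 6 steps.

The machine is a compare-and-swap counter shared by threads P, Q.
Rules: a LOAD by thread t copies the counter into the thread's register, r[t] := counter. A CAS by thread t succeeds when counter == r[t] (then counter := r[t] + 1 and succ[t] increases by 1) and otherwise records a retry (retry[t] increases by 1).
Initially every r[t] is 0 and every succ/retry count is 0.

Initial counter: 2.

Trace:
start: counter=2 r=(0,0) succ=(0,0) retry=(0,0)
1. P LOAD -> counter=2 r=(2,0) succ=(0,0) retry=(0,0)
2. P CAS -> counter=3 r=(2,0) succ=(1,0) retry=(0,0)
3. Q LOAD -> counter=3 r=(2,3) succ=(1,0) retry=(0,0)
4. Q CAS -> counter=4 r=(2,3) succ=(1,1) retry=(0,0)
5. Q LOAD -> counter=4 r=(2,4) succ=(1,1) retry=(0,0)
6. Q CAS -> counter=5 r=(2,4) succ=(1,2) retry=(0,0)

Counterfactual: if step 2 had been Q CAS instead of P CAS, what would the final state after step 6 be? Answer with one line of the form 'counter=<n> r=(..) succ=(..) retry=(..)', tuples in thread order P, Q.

(re-executing from step 2 with the substitution; state before step 2: counter=2 r=(2,0) succ=(0,0) retry=(0,0))
2. Q CAS -> counter=2 r=(2,0) succ=(0,0) retry=(0,1)
3. Q LOAD -> counter=2 r=(2,2) succ=(0,0) retry=(0,1)
4. Q CAS -> counter=3 r=(2,2) succ=(0,1) retry=(0,1)
5. Q LOAD -> counter=3 r=(2,3) succ=(0,1) retry=(0,1)
6. Q CAS -> counter=4 r=(2,3) succ=(0,2) retry=(0,1)

counter=4 r=(2,3) succ=(0,2) retry=(0,1)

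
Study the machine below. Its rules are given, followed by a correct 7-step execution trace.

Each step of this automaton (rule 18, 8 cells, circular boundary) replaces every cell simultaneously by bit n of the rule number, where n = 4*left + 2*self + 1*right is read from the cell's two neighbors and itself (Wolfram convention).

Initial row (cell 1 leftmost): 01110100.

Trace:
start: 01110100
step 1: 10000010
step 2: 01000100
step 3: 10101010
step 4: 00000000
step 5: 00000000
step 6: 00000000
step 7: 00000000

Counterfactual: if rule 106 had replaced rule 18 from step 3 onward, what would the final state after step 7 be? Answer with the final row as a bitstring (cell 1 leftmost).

(re-executing steps 3..7 under rule 106; state before step 3: 01000100)
step 3: 10001000
step 4: 00010001
step 5: 00100010
step 6: 01000100
step 7: 10001000

10001000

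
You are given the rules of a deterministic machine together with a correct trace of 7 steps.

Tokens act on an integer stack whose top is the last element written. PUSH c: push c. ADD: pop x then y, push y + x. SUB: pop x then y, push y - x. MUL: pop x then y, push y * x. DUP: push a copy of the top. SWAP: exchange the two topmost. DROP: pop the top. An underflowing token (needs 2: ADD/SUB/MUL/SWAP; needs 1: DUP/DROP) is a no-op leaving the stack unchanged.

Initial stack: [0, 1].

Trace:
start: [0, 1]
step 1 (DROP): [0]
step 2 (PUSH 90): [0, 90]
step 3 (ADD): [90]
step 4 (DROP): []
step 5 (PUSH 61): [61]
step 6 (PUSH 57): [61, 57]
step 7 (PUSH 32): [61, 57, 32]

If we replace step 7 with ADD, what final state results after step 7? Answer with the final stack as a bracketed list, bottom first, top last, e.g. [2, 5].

[118]

(re-executing from step 7 with the substitution; state before step 7: [61, 57])
step 7 (ADD): [118]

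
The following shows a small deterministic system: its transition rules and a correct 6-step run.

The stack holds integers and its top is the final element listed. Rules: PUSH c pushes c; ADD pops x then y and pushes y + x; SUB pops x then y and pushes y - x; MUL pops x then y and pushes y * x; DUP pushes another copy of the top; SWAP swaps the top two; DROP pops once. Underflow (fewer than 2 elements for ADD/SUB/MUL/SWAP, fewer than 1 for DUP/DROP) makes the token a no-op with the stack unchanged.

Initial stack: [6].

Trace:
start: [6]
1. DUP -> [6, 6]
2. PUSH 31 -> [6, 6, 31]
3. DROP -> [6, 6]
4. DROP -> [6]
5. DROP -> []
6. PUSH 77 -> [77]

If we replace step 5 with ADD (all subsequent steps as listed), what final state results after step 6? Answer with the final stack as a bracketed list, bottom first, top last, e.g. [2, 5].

[6, 77]

(re-executing from step 5 with the substitution; state before step 5: [6])
5. ADD -> [6]
6. PUSH 77 -> [6, 77]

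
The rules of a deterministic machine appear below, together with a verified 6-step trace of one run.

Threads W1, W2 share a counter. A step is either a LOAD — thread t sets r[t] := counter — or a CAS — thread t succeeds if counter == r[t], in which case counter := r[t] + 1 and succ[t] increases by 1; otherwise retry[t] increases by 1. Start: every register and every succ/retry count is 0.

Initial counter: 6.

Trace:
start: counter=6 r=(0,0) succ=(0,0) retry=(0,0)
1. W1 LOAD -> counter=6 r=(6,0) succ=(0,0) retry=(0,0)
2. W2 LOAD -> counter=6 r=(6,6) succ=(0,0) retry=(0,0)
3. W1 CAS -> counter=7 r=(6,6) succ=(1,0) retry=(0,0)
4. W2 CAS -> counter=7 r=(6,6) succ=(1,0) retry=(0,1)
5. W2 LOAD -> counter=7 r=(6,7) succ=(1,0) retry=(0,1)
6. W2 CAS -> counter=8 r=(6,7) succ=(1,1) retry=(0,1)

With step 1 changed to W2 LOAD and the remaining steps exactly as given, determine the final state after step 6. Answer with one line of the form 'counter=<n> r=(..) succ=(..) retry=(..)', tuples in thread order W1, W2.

(re-executing from step 1 with the substitution; state before step 1: counter=6 r=(0,0) succ=(0,0) retry=(0,0))
1. W2 LOAD -> counter=6 r=(0,6) succ=(0,0) retry=(0,0)
2. W2 LOAD -> counter=6 r=(0,6) succ=(0,0) retry=(0,0)
3. W1 CAS -> counter=6 r=(0,6) succ=(0,0) retry=(1,0)
4. W2 CAS -> counter=7 r=(0,6) succ=(0,1) retry=(1,0)
5. W2 LOAD -> counter=7 r=(0,7) succ=(0,1) retry=(1,0)
6. W2 CAS -> counter=8 r=(0,7) succ=(0,2) retry=(1,0)

counter=8 r=(0,7) succ=(0,2) retry=(1,0)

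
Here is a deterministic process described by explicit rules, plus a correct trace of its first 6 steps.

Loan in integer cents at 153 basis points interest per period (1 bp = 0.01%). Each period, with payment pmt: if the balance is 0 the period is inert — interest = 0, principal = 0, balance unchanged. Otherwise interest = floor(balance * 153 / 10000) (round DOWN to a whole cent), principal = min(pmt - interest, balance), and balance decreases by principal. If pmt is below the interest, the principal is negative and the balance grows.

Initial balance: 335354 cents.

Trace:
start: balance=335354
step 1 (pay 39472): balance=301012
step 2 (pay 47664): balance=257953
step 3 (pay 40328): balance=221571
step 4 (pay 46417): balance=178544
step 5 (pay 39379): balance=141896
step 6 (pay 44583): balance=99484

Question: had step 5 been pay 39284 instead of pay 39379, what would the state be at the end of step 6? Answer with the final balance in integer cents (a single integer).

(re-executing from step 5 with the substitution; state before step 5: balance=178544)
step 5 (pay 39284): balance=141991
step 6 (pay 44583): balance=99580

99580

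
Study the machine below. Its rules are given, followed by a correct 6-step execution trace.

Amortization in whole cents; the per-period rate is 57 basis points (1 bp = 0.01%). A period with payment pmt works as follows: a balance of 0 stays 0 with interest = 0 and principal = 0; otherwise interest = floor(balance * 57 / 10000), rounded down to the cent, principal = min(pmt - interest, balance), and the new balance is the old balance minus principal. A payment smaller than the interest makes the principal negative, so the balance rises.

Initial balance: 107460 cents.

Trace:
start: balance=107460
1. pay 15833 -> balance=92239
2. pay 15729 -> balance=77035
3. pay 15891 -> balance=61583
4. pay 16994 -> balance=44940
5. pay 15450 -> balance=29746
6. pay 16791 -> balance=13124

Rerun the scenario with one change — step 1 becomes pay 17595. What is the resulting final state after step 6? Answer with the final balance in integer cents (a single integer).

(re-executing from step 1 with the substitution; state before step 1: balance=107460)
1. pay 17595 -> balance=90477
2. pay 15729 -> balance=75263
3. pay 15891 -> balance=59800
4. pay 16994 -> balance=43146
5. pay 15450 -> balance=27941
6. pay 16791 -> balance=11309

11309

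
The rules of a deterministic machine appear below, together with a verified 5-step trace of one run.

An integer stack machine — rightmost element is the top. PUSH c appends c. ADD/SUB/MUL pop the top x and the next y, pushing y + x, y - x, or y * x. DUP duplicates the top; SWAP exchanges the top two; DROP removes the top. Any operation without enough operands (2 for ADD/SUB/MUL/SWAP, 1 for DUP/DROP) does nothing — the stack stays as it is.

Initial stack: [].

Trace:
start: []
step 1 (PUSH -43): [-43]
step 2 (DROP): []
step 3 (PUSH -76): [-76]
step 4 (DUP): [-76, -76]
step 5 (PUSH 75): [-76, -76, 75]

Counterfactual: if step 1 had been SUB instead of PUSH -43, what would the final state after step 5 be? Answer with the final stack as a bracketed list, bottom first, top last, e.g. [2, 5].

[-76, -76, 75]

(re-executing from step 1 with the substitution; state before step 1: [])
step 1 (SUB): []
step 2 (DROP): []
step 3 (PUSH -76): [-76]
step 4 (DUP): [-76, -76]
step 5 (PUSH 75): [-76, -76, 75]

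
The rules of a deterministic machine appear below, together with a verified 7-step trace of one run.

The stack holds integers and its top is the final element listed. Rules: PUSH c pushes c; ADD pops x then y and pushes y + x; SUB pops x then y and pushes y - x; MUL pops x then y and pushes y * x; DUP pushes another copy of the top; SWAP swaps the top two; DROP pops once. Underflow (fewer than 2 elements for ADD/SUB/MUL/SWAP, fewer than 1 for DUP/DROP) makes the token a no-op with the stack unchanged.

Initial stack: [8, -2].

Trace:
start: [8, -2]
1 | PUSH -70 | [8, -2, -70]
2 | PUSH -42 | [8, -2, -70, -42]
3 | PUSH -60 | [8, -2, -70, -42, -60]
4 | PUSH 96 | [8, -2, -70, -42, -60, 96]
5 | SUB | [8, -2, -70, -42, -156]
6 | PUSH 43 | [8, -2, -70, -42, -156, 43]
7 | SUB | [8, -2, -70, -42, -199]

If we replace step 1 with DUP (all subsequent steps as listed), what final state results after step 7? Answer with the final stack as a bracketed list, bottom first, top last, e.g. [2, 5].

[8, -2, -2, -42, -199]

(re-executing from step 1 with the substitution; state before step 1: [8, -2])
1 | DUP | [8, -2, -2]
2 | PUSH -42 | [8, -2, -2, -42]
3 | PUSH -60 | [8, -2, -2, -42, -60]
4 | PUSH 96 | [8, -2, -2, -42, -60, 96]
5 | SUB | [8, -2, -2, -42, -156]
6 | PUSH 43 | [8, -2, -2, -42, -156, 43]
7 | SUB | [8, -2, -2, -42, -199]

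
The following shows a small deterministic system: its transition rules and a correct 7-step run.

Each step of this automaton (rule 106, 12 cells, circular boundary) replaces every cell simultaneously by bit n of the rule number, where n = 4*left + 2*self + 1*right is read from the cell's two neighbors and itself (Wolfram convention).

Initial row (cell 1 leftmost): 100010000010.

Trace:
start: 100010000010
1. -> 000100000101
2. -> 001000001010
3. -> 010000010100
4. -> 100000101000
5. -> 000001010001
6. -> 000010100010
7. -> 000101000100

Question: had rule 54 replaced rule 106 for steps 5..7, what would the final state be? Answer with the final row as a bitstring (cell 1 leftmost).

(re-executing steps 5..7 under rule 54; state before step 5: 100000101000)
5. -> 110001111101
6. -> 001010000010
7. -> 011111000111

011111000111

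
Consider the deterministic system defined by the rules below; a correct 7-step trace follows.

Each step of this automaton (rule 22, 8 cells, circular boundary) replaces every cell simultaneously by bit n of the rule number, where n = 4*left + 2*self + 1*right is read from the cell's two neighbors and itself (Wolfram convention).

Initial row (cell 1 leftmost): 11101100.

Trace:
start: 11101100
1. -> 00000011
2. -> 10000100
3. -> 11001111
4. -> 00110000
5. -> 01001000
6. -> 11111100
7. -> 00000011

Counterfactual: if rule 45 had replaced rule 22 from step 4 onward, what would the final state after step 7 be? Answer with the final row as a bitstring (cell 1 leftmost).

(re-executing steps 4..7 under rule 45; state before step 4: 11001111)
4. -> 00001000
5. -> 11101011
6. -> 00011110
7. -> 11010000

11010000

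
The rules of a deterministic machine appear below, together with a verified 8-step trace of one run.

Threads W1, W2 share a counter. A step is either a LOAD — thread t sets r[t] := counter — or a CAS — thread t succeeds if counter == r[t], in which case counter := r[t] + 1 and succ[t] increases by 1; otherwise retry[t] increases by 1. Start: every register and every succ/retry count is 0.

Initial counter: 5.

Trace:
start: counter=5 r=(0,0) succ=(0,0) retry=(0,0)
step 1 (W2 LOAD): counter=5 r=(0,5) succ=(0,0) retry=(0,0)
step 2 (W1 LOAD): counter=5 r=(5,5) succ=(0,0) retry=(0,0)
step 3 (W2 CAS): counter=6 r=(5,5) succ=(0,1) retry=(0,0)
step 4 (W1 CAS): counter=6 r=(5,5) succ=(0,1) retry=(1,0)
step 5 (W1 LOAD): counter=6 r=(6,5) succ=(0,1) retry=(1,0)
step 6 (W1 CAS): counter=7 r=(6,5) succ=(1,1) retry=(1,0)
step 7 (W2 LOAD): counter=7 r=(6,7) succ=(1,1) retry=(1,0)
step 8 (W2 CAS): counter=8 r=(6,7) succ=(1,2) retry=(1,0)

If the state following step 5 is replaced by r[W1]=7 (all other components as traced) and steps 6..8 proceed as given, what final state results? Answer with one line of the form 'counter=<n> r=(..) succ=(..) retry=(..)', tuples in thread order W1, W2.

counter=7 r=(7,6) succ=(0,2) retry=(2,0)

state after step 5 := counter=6 r=(7,5) succ=(0,1) retry=(1,0)
step 6 (W1 CAS): counter=6 r=(7,5) succ=(0,1) retry=(2,0)
step 7 (W2 LOAD): counter=6 r=(7,6) succ=(0,1) retry=(2,0)
step 8 (W2 CAS): counter=7 r=(7,6) succ=(0,2) retry=(2,0)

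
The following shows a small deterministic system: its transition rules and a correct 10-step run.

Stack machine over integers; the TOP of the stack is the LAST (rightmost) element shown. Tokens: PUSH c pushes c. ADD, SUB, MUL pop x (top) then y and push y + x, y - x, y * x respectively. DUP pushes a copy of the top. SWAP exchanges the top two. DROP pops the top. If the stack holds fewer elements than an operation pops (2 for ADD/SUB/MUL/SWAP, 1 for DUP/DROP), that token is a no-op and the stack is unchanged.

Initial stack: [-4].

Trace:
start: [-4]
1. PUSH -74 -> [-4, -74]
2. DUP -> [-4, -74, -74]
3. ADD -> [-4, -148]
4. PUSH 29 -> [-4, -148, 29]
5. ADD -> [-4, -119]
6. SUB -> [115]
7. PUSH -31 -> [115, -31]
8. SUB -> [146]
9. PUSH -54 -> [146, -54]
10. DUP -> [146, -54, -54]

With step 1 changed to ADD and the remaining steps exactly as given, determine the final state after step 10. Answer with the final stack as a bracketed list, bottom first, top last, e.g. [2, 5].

(re-executing from step 1 with the substitution; state before step 1: [-4])
1. ADD -> [-4]
2. DUP -> [-4, -4]
3. ADD -> [-8]
4. PUSH 29 -> [-8, 29]
5. ADD -> [21]
6. SUB -> [21]
7. PUSH -31 -> [21, -31]
8. SUB -> [52]
9. PUSH -54 -> [52, -54]
10. DUP -> [52, -54, -54]

[52, -54, -54]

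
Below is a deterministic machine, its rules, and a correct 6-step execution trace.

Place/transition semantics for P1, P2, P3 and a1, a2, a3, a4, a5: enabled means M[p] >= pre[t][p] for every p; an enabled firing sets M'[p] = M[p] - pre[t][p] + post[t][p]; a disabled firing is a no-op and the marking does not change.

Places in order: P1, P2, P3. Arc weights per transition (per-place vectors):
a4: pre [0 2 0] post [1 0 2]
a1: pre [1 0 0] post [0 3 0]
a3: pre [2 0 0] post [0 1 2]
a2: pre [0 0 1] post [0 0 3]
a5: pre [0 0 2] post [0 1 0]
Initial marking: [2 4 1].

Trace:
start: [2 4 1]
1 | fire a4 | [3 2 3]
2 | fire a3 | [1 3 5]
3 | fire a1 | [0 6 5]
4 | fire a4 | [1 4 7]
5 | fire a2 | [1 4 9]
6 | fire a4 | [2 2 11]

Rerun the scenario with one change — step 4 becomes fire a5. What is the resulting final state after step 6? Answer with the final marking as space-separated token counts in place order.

1 5 7

(re-executing from step 4 with the substitution; state before step 4: [0 6 5])
4 | fire a5 | [0 7 3]
5 | fire a2 | [0 7 5]
6 | fire a4 | [1 5 7]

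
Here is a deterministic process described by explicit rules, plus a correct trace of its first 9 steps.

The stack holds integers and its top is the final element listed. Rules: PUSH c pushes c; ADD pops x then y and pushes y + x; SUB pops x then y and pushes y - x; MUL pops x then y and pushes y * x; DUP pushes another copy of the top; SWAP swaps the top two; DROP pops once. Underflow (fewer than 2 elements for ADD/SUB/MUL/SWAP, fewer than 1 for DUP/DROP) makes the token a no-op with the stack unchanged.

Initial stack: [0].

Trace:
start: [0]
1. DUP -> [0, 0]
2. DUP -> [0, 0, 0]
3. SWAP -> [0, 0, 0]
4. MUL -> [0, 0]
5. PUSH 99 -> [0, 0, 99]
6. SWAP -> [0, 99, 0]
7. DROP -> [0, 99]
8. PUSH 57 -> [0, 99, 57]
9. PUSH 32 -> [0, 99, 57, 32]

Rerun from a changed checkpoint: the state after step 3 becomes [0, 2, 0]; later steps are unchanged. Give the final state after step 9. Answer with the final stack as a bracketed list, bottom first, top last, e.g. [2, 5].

[0, 99, 57, 32]

state after step 3 := [0, 2, 0]
4. MUL -> [0, 0]
5. PUSH 99 -> [0, 0, 99]
6. SWAP -> [0, 99, 0]
7. DROP -> [0, 99]
8. PUSH 57 -> [0, 99, 57]
9. PUSH 32 -> [0, 99, 57, 32]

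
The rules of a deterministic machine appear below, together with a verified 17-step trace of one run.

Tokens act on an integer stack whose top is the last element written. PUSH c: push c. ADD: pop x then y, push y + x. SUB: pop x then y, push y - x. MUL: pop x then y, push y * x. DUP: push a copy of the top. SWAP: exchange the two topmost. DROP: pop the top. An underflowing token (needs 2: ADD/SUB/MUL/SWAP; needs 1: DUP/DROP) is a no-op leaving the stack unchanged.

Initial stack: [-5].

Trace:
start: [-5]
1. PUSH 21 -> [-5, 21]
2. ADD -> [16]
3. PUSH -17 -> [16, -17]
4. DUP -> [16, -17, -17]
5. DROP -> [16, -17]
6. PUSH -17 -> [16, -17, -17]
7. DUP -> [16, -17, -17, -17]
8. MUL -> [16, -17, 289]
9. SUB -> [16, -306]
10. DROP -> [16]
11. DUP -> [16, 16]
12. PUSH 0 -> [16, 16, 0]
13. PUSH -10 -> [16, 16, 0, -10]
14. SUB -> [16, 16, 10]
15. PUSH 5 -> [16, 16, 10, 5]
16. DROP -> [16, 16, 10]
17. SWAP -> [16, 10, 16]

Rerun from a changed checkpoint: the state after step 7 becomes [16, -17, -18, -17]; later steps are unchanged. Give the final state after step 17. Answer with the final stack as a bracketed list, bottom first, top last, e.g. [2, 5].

state after step 7 := [16, -17, -18, -17]
8. MUL -> [16, -17, 306]
9. SUB -> [16, -323]
10. DROP -> [16]
11. DUP -> [16, 16]
12. PUSH 0 -> [16, 16, 0]
13. PUSH -10 -> [16, 16, 0, -10]
14. SUB -> [16, 16, 10]
15. PUSH 5 -> [16, 16, 10, 5]
16. DROP -> [16, 16, 10]
17. SWAP -> [16, 10, 16]

[16, 10, 16]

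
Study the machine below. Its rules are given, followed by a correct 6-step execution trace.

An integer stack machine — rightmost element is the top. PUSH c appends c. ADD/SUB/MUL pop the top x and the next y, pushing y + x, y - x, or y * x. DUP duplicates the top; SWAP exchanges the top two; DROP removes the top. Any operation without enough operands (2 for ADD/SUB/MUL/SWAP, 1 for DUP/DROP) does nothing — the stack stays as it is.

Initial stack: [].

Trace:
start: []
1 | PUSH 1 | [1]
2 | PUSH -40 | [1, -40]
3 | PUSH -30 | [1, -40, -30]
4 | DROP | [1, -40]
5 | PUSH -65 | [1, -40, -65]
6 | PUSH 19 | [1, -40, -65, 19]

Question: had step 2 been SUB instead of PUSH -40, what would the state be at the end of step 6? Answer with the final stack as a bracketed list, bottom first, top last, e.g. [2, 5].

(re-executing from step 2 with the substitution; state before step 2: [1])
2 | SUB | [1]
3 | PUSH -30 | [1, -30]
4 | DROP | [1]
5 | PUSH -65 | [1, -65]
6 | PUSH 19 | [1, -65, 19]

[1, -65, 19]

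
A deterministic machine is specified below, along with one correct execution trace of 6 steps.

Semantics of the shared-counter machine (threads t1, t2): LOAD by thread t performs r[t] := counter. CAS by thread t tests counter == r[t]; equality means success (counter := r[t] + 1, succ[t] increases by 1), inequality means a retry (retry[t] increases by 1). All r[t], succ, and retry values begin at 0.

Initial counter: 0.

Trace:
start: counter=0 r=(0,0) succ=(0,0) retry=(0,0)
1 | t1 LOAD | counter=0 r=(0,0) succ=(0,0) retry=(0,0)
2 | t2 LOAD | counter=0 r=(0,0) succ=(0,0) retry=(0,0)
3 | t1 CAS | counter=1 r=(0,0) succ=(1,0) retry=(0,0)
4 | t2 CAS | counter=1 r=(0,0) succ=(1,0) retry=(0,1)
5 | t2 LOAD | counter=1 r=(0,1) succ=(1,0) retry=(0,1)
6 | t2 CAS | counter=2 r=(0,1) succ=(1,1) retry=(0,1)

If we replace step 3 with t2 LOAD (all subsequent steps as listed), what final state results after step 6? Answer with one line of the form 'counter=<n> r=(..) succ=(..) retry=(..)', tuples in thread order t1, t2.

(re-executing from step 3 with the substitution; state before step 3: counter=0 r=(0,0) succ=(0,0) retry=(0,0))
3 | t2 LOAD | counter=0 r=(0,0) succ=(0,0) retry=(0,0)
4 | t2 CAS | counter=1 r=(0,0) succ=(0,1) retry=(0,0)
5 | t2 LOAD | counter=1 r=(0,1) succ=(0,1) retry=(0,0)
6 | t2 CAS | counter=2 r=(0,1) succ=(0,2) retry=(0,0)

counter=2 r=(0,1) succ=(0,2) retry=(0,0)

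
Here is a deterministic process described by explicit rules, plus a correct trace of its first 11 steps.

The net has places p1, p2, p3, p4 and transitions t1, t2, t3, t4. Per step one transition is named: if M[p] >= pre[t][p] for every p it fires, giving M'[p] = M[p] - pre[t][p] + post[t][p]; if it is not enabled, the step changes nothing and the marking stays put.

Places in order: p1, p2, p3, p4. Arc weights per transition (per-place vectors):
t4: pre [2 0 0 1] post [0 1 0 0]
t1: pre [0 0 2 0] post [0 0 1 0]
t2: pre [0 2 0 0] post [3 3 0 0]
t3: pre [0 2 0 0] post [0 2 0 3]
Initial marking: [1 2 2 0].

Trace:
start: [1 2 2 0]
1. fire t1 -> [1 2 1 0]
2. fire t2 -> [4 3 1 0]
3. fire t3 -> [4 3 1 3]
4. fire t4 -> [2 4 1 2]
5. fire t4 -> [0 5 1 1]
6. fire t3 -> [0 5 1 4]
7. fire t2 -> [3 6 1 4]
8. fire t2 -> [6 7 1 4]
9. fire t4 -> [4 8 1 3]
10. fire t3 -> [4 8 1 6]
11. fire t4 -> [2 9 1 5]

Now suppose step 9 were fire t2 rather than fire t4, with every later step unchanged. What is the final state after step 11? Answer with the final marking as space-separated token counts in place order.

(re-executing from step 9 with the substitution; state before step 9: [6 7 1 4])
9. fire t2 -> [9 8 1 4]
10. fire t3 -> [9 8 1 7]
11. fire t4 -> [7 9 1 6]

7 9 1 6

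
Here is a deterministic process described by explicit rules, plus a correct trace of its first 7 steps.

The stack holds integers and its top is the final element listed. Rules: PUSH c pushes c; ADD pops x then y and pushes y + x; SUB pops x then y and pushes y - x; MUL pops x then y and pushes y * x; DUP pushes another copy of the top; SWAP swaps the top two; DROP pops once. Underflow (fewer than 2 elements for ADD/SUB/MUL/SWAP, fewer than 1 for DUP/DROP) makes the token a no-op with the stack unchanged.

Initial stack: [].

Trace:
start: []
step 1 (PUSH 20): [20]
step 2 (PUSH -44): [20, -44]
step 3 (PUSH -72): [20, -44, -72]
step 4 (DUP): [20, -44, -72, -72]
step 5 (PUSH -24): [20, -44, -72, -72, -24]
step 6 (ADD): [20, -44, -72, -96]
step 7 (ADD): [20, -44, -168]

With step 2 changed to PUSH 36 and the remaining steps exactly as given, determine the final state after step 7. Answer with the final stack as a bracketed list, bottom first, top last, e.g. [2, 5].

[20, 36, -168]

(re-executing from step 2 with the substitution; state before step 2: [20])
step 2 (PUSH 36): [20, 36]
step 3 (PUSH -72): [20, 36, -72]
step 4 (DUP): [20, 36, -72, -72]
step 5 (PUSH -24): [20, 36, -72, -72, -24]
step 6 (ADD): [20, 36, -72, -96]
step 7 (ADD): [20, 36, -168]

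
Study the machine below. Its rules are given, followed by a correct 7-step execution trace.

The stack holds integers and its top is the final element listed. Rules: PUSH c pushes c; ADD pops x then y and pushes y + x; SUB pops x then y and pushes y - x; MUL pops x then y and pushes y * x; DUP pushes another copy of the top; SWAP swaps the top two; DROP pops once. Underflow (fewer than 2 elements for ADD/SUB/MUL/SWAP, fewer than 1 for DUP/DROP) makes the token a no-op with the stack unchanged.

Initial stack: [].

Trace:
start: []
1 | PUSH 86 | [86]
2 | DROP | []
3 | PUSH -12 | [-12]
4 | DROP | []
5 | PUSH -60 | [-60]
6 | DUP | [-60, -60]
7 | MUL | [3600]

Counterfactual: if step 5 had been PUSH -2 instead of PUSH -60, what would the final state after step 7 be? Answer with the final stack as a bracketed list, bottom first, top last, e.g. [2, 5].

(re-executing from step 5 with the substitution; state before step 5: [])
5 | PUSH -2 | [-2]
6 | DUP | [-2, -2]
7 | MUL | [4]

[4]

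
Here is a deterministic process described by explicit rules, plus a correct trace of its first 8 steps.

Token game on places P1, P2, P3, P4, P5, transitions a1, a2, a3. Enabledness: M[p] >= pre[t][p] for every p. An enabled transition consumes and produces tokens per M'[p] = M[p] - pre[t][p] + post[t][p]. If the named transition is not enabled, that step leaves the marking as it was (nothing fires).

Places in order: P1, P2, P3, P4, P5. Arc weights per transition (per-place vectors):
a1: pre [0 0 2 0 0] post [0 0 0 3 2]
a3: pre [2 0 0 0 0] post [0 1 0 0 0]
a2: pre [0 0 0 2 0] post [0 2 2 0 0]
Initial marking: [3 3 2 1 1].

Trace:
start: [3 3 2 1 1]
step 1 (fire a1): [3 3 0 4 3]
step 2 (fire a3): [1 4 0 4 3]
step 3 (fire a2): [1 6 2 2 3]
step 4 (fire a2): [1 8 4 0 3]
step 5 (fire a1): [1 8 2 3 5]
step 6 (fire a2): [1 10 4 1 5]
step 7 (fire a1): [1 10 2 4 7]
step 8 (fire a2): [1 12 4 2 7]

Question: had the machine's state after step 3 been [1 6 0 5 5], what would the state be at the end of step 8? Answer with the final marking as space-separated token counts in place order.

1 12 2 5 9

state after step 3 := [1 6 0 5 5]
step 4 (fire a2): [1 8 2 3 5]
step 5 (fire a1): [1 8 0 6 7]
step 6 (fire a2): [1 10 2 4 7]
step 7 (fire a1): [1 10 0 7 9]
step 8 (fire a2): [1 12 2 5 9]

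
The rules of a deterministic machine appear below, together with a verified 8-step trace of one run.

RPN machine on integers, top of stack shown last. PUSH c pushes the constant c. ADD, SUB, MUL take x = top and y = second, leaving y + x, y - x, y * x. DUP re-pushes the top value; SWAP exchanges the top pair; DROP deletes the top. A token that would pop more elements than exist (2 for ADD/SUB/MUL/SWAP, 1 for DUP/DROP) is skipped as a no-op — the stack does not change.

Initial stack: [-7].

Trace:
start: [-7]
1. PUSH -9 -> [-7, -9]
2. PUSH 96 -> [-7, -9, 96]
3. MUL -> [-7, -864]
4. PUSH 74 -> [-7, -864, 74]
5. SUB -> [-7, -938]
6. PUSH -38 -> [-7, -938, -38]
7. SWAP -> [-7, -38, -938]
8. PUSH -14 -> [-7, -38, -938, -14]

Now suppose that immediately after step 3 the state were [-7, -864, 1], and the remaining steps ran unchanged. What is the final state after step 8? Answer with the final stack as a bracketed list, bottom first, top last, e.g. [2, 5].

state after step 3 := [-7, -864, 1]
4. PUSH 74 -> [-7, -864, 1, 74]
5. SUB -> [-7, -864, -73]
6. PUSH -38 -> [-7, -864, -73, -38]
7. SWAP -> [-7, -864, -38, -73]
8. PUSH -14 -> [-7, -864, -38, -73, -14]

[-7, -864, -38, -73, -14]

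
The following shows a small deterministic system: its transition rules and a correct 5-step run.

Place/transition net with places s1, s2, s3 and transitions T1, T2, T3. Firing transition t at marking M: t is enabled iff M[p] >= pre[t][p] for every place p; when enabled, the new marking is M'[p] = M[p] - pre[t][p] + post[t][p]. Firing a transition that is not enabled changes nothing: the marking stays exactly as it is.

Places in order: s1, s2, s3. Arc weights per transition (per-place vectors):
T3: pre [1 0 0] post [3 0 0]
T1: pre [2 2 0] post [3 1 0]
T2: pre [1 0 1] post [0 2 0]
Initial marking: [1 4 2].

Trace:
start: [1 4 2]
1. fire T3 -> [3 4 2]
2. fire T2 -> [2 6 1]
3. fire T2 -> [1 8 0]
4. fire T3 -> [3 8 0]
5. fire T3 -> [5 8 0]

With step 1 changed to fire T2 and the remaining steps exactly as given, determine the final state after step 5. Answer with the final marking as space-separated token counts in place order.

(re-executing from step 1 with the substitution; state before step 1: [1 4 2])
1. fire T2 -> [0 6 1]
2. fire T2 -> [0 6 1]
3. fire T2 -> [0 6 1]
4. fire T3 -> [0 6 1]
5. fire T3 -> [0 6 1]

0 6 1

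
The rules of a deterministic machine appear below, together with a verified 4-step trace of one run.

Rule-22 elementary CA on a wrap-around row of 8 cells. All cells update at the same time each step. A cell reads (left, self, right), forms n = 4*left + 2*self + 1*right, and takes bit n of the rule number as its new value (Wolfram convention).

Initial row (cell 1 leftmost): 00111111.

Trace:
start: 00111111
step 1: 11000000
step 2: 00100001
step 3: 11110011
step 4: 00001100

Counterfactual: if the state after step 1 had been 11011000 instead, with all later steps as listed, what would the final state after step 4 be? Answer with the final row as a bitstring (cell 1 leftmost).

state after step 1 := 11011000
step 2: 00000101
step 3: 10001101
step 4: 01010000

01010000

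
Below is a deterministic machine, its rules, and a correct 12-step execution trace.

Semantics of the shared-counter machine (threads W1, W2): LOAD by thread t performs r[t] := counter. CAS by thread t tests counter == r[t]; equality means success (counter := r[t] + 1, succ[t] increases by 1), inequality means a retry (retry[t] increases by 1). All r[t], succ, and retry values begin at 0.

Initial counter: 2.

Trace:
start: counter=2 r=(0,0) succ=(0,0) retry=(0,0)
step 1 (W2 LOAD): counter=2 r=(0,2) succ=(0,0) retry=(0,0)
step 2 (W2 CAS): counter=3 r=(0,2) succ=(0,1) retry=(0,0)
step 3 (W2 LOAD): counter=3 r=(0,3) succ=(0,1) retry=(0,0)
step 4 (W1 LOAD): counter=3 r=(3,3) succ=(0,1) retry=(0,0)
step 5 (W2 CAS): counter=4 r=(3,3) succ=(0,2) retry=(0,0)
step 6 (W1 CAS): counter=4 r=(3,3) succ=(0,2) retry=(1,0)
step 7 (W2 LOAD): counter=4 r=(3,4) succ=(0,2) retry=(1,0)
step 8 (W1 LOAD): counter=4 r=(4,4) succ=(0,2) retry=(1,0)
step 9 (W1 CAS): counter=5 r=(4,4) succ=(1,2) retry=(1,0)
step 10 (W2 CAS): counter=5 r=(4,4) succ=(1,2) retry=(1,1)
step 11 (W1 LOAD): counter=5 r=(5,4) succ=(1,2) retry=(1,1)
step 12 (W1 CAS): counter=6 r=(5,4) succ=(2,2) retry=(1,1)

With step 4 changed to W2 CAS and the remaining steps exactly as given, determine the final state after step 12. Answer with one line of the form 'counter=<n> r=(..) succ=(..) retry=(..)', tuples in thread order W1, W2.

(re-executing from step 4 with the substitution; state before step 4: counter=3 r=(0,3) succ=(0,1) retry=(0,0))
step 4 (W2 CAS): counter=4 r=(0,3) succ=(0,2) retry=(0,0)
step 5 (W2 CAS): counter=4 r=(0,3) succ=(0,2) retry=(0,1)
step 6 (W1 CAS): counter=4 r=(0,3) succ=(0,2) retry=(1,1)
step 7 (W2 LOAD): counter=4 r=(0,4) succ=(0,2) retry=(1,1)
step 8 (W1 LOAD): counter=4 r=(4,4) succ=(0,2) retry=(1,1)
step 9 (W1 CAS): counter=5 r=(4,4) succ=(1,2) retry=(1,1)
step 10 (W2 CAS): counter=5 r=(4,4) succ=(1,2) retry=(1,2)
step 11 (W1 LOAD): counter=5 r=(5,4) succ=(1,2) retry=(1,2)
step 12 (W1 CAS): counter=6 r=(5,4) succ=(2,2) retry=(1,2)

counter=6 r=(5,4) succ=(2,2) retry=(1,2)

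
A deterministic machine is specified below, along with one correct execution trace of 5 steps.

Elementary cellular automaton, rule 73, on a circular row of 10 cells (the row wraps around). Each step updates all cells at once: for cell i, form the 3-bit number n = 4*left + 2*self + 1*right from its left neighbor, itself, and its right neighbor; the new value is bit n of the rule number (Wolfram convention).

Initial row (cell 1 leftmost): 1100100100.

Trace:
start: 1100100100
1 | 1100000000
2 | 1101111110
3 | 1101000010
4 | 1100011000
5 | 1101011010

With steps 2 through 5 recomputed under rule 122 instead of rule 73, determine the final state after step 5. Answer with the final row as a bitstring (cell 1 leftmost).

0000111100

(re-executing steps 2..5 under rule 122; state before step 2: 1100000000)
2 | 1110000001
3 | 0011000011
4 | 1111100111
5 | 0000111100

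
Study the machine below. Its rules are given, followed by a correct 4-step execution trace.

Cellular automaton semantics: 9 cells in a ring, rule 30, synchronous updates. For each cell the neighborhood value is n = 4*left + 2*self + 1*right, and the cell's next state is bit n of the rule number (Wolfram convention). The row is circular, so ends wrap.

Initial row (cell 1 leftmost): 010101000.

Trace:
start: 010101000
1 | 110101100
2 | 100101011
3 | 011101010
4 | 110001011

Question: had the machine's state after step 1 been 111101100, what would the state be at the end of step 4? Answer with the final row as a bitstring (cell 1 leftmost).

111110011

state after step 1 := 111101100
2 | 100001011
3 | 010011010
4 | 111110011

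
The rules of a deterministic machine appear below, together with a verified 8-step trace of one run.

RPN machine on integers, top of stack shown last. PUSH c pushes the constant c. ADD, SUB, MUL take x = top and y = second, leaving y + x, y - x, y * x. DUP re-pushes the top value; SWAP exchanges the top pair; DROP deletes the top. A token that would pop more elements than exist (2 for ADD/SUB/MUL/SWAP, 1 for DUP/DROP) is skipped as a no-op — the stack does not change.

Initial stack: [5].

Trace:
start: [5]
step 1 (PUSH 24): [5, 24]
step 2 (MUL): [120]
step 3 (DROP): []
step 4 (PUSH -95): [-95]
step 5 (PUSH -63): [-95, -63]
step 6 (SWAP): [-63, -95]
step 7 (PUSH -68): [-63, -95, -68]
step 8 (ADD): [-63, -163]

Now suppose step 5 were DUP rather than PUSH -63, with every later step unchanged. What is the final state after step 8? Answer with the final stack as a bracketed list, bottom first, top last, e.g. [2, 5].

[-95, -163]

(re-executing from step 5 with the substitution; state before step 5: [-95])
step 5 (DUP): [-95, -95]
step 6 (SWAP): [-95, -95]
step 7 (PUSH -68): [-95, -95, -68]
step 8 (ADD): [-95, -163]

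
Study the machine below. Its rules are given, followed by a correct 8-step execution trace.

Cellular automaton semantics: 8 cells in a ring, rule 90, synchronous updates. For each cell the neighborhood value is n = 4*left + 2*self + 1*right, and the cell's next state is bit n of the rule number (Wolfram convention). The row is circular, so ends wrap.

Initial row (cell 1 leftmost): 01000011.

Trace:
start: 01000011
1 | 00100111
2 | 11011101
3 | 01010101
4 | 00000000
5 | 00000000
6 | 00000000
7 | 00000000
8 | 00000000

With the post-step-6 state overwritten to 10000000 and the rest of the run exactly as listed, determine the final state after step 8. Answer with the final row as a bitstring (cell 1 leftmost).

00100010

state after step 6 := 10000000
7 | 01000001
8 | 00100010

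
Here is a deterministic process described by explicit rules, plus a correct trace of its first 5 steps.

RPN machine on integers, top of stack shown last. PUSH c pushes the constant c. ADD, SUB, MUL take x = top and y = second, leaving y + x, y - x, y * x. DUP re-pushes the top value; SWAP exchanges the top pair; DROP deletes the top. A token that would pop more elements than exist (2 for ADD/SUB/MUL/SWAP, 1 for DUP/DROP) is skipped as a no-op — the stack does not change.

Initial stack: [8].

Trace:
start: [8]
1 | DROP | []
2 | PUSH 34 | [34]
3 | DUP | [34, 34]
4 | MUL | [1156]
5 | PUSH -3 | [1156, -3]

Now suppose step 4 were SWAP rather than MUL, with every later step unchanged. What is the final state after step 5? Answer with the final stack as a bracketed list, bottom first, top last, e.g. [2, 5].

[34, 34, -3]

(re-executing from step 4 with the substitution; state before step 4: [34, 34])
4 | SWAP | [34, 34]
5 | PUSH -3 | [34, 34, -3]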